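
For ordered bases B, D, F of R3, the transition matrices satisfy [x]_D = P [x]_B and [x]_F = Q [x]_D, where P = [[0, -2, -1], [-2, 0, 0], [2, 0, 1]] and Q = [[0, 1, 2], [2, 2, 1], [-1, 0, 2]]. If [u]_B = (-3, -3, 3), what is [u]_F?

(0, 15, -9)

Apply P to get D-coordinates (3, 6, -3), then Q to get F-coordinates.
The result is [u]_F = (0, 15, -9).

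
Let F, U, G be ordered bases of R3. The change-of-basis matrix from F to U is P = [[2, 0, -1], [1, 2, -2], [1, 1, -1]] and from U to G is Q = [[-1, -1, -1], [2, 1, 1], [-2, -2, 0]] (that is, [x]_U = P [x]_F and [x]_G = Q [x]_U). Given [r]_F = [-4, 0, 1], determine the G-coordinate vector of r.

[20, -29, 30]

Composing the changes, [r]_G = Q P [r]_F.
Q P = [[-4, -3, 4], [6, 3, -5], [-6, -4, 6]]; applying this to [-4, 0, 1] gives [20, -29, 30].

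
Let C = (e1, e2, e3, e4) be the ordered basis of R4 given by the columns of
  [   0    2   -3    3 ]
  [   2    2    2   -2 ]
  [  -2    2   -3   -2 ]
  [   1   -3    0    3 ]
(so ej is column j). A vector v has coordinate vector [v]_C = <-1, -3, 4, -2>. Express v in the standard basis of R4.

<-24, 4, -12, 2>

By definition v = -e1 - 3e2 + 4e3 - 2e4.
Summing componentwise gives <-24, 4, -12, 2>.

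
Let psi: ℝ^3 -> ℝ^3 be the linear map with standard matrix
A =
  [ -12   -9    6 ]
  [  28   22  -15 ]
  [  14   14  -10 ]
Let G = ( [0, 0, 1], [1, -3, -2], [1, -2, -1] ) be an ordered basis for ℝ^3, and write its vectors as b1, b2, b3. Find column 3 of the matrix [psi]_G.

[-3, 1, -1]

Column 3 of [psi]_G is the G-coordinate vector of psi(b3).
In standard coordinates psi(b3) = A b3 = [0, -1, -4].
Converting to G: [0, -1, -4] = -3b1 + b2 - b3, so the coordinate vector is [-3, 1, -1].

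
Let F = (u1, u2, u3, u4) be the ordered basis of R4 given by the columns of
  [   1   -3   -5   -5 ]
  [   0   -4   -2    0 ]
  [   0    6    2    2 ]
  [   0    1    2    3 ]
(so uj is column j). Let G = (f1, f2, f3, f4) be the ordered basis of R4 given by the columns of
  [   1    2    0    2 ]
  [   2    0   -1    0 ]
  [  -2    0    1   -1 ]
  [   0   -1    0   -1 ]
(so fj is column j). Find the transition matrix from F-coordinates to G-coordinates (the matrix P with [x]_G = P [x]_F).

Column j of P is [uj]_G, since P maps F-coordinates to G-coordinates.
Expressing u1 in G: u1 = f1 + 0·f2 + 2f3 + 0·f4, so column 1 of P is [1, 0, 2, 0].
Doing the same for each uj gives P = [[1, -1, -1, 1], [0, 1, -2, -1], [2, 2, 0, 2], [0, -2, 0, -2]].

[[1, -1, -1, 1], [0, 1, -2, -1], [2, 2, 0, 2], [0, -2, 0, -2]]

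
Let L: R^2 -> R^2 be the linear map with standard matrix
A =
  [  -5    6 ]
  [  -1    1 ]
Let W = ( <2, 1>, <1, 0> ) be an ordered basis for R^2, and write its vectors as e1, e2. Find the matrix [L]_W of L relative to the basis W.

The j-th column of [L]_W is [L(ej)]_W.
L(e1) = A e1 = <-4, -1> = -e1 - 2e2, so column 1 is <-1, -2>.
Repeating for e2 and assembling the columns gives [[-1, -1], [-2, -3]].

[[-1, -1], [-2, -3]]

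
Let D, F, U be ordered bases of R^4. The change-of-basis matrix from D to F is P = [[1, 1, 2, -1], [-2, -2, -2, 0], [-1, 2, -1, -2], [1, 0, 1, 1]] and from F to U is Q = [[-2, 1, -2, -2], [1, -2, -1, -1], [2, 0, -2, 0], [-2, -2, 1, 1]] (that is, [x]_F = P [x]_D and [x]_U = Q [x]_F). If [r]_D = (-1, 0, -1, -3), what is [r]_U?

First [r]_F = P [r]_D = (0, 4, 8, -5).
Then [r]_U = Q [r]_F = (-2, -11, -16, -5).

(-2, -11, -16, -5)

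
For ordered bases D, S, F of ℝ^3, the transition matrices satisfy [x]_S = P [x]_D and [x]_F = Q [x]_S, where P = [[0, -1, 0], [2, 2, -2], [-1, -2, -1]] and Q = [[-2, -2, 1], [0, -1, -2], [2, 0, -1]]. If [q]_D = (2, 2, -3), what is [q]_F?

(-27, -8, -1)

Apply P to get S-coordinates (-2, 14, -3), then Q to get F-coordinates.
The result is [q]_F = (-27, -8, -1).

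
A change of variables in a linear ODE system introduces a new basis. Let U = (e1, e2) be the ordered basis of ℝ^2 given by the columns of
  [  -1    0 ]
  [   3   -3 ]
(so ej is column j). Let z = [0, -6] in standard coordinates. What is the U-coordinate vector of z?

[0, 2]

[z]_U is the unique c with M c = z, where M has columns e1, e2.
System: -c_1 + 0c_2 = 0, 3c_1 - 3c_2 = -6; solving gives c_1 = 0, c_2 = 2.
Check: 0·e1 + 2e2 = [0, -6].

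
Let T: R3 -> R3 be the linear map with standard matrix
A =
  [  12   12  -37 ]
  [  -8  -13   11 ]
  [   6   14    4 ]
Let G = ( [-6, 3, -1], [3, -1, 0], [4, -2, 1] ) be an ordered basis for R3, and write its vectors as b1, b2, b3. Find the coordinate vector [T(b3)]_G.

Compute T(b3) = A b3 = [-13, 5, 0] in standard coordinates.
Then write this in G-coordinates: solve for y in y_1 b1 + ... + y_3 b3 = [-13, 5, 0].
This gives y = [2, -3, 2], which is column 3 of [T]_G.

[2, -3, 2]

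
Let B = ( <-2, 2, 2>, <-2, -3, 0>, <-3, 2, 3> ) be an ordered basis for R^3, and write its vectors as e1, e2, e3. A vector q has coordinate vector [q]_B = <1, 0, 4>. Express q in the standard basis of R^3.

q = M [q]_B, where M has columns e1, ..., e3.
Carrying out the matrix-vector product, q = <-14, 10, 14>.

<-14, 10, 14>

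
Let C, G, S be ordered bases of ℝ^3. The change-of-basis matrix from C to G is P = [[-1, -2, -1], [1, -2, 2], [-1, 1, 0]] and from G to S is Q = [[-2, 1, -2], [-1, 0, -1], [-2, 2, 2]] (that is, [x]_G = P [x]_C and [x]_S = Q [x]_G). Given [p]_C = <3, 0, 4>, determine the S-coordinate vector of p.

<31, 10, 30>

First [p]_G = P [p]_C = <-7, 11, -3>.
Then [p]_S = Q [p]_G = <31, 10, 30>.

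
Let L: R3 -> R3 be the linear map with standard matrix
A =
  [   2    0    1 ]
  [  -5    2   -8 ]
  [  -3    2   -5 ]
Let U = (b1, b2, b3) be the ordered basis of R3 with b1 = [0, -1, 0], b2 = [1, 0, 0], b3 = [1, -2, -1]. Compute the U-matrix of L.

With P the matrix whose columns are b1, ..., b3, [L]_U = P^(-1) A P.
Column by column: L(b1) = A b1 = [0, -2, -2]; its U-coordinates [-2, -2, 2] give column 1.
Continuing for each basis vector yields [L]_U = [[-2, -1, -3], [-2, -1, -1], [2, 3, 2]].

[[-2, -1, -3], [-2, -1, -1], [2, 3, 2]]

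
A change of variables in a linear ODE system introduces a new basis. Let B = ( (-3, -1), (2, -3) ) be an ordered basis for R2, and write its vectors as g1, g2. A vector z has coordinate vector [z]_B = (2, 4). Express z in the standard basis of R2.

By definition z = 2g1 + 4g2.
Summing componentwise gives (2, -14).

(2, -14)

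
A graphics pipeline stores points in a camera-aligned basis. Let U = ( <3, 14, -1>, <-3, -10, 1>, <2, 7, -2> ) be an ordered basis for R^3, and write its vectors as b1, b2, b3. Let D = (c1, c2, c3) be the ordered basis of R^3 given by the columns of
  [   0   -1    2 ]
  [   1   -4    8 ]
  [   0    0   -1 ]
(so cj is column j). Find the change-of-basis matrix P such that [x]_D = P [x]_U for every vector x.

[[2, 2, -1], [-1, 1, 2], [1, -1, 2]]

Column j of P is [bj]_D, since P maps U-coordinates to D-coordinates.
Expressing b1 in D: b1 = 2c1 - c2 + c3, so column 1 of P is <2, -1, 1>.
Doing the same for each bj gives P = [[2, 2, -1], [-1, 1, 2], [1, -1, 2]].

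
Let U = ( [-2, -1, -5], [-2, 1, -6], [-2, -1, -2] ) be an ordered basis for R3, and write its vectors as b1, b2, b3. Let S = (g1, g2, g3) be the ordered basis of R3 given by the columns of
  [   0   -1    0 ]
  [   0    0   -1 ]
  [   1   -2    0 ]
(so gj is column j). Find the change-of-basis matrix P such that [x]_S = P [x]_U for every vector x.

[[-1, -2, 2], [2, 2, 2], [1, -1, 1]]

Let M have columns bj and N have columns gj. Then for every x, N [x]_S = x = M [x]_U, so P = N^(-1) M.
Since det N = 1, N^(-1) has integer entries; multiplying gives P = [[-1, -2, 2], [2, 2, 2], [1, -1, 1]].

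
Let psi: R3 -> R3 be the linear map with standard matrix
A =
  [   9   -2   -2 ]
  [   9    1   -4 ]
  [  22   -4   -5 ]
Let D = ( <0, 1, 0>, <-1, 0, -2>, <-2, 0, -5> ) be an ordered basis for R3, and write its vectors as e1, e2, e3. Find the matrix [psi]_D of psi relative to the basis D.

The j-th column of [psi]_D is [psi(ej)]_D.
psi(e1) = A e1 = <-2, 1, -4> = e1 + 2e2 + 0·e3, so column 1 is <1, 2, 0>.
Repeating for e2, e3 and assembling the columns gives [[1, -1, 2], [2, 1, 2], [0, 2, 3]].

[[1, -1, 2], [2, 1, 2], [0, 2, 3]]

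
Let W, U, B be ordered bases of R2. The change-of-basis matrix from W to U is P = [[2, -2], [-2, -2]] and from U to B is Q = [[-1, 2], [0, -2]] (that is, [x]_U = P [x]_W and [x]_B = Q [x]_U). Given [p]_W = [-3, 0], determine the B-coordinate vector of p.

Apply P to get U-coordinates [-6, 6], then Q to get B-coordinates.
The result is [p]_B = [18, -12].

[18, -12]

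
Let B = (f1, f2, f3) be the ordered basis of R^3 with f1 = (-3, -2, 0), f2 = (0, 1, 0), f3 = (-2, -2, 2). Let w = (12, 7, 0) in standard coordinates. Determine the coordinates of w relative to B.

[w]_B is the unique c with M c = w, where M has columns f1, ..., f3.
Solving this 3x3 system gives c = (-4, -1, 0).
Check: -4f1 - f2 + 0·f3 = (12, 7, 0).

(-4, -1, 0)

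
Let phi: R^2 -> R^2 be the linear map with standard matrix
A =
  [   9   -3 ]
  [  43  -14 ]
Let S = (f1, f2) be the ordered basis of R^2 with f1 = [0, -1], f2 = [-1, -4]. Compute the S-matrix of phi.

[[-2, -1], [-3, -3]]

With P the matrix whose columns are f1, f2, [phi]_S = P^(-1) A P.
Column by column: phi(f1) = A f1 = [3, 14]; its S-coordinates [-2, -3] give column 1.
Continuing for each basis vector yields [phi]_S = [[-2, -1], [-3, -3]].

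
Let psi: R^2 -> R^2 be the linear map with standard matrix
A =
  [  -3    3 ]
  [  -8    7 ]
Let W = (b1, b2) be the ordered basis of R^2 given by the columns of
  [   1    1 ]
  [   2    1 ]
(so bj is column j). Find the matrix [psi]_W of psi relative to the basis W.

[[3, -1], [0, 1]]

With P the matrix whose columns are b1, b2, [psi]_W = P^(-1) A P.
Column by column: psi(b1) = A b1 = (3, 6); its W-coordinates (3, 0) give column 1.
Continuing for each basis vector yields [psi]_W = [[3, -1], [0, 1]].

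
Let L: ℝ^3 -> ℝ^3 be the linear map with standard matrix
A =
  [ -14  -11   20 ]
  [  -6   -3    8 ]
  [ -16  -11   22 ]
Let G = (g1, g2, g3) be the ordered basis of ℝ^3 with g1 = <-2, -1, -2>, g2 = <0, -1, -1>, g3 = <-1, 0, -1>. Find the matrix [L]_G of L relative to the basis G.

[[1, 3, 2], [0, 2, 0], [-1, 3, 2]]

With P the matrix whose columns are g1, ..., g3, [L]_G = P^(-1) A P.
Column by column: L(g1) = A g1 = <-1, -1, -1>; its G-coordinates <1, 0, -1> give column 1.
Continuing for each basis vector yields [L]_G = [[1, 3, 2], [0, 2, 0], [-1, 3, 2]].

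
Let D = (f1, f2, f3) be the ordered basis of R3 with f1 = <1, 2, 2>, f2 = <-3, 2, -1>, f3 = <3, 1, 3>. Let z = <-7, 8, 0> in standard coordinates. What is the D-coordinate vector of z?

<-1, 4, 2>

We seek scalars with c_1 f1 + ... + c_3 f3 = z; equivalently solve M c = z where the columns of M are f1, ..., f3.
Gaussian elimination on [M | z] yields c = (-1, 4, 2).
Check: -f1 + 4f2 + 2f3 = <-7, 8, 0>.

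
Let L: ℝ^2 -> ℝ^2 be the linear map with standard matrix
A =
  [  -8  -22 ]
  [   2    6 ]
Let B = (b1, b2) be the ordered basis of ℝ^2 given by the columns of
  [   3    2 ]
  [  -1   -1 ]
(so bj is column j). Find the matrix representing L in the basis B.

[[-2, 2], [2, 0]]

Let P have columns b1, b2. Then [L]_B = P^(-1) A P.
Here det P = -1, so P^(-1) is integer; computing A P first and then P^(-1)(A P) gives [[-2, 2], [2, 0]].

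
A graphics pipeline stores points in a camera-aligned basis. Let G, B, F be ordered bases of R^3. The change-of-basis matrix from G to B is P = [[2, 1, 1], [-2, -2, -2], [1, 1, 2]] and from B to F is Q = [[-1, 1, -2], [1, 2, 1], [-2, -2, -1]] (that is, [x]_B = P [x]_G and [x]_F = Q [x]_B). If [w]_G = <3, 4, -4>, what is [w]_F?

<-10, -7, 1>

Composing the changes, [w]_F = Q P [w]_G.
Q P = [[-6, -5, -7], [-1, -2, -1], [-1, 1, 0]]; applying this to <3, 4, -4> gives <-10, -7, 1>.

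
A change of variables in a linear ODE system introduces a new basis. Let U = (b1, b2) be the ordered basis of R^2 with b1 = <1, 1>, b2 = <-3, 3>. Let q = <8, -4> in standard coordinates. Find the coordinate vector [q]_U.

Write q = c_1 b1 + c_2 b2 and solve for the c_i.
System: c_1 - 3c_2 = 8, c_1 + 3c_2 = -4; solving gives c_1 = 2, c_2 = -2.
Check: 2b1 - 2b2 = <8, -4>.

<2, -2>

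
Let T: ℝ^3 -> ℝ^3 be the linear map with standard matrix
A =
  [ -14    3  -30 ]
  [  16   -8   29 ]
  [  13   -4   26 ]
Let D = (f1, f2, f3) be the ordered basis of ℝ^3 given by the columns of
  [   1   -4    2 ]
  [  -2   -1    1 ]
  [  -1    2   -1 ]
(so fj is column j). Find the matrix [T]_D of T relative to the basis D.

The j-th column of [T]_D is [T(fj)]_D.
T(f1) = A f1 = [10, 3, -5] = 0·f1 - 2f2 + f3, so column 1 is [0, -2, 1].
Repeating for f2, f3 and assembling the columns gives [[0, -1, 3], [-2, 3, 0], [1, 3, 1]].

[[0, -1, 3], [-2, 3, 0], [1, 3, 1]]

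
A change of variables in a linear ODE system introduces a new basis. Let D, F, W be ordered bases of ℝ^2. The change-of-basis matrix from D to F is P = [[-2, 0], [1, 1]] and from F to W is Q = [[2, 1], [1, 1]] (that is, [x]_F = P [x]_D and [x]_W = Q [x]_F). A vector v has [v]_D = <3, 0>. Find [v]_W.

Composing the changes, [v]_W = Q P [v]_D.
Q P = [[-3, 1], [-1, 1]]; applying this to <3, 0> gives <-9, -3>.

<-9, -3>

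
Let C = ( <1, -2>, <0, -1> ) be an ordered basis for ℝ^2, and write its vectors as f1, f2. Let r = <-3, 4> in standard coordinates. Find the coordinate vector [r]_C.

<-3, 2>

[r]_C is the unique c with M c = r, where M has columns f1, f2.
System: c_1 + 0c_2 = -3, -2c_1 - c_2 = 4; solving gives c_1 = -3, c_2 = 2.
Check: -3f1 + 2f2 = <-3, 4>.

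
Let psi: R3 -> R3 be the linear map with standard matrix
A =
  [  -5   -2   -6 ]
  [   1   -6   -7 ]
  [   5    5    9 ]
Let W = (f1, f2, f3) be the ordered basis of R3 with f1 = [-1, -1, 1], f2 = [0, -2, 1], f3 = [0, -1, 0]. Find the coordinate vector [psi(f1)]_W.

Column 1 of [psi]_W is the W-coordinate vector of psi(f1).
In standard coordinates psi(f1) = A f1 = [1, -2, -1].
Converting to W: [1, -2, -1] = -f1 + 0·f2 + 3f3, so the coordinate vector is [-1, 0, 3].

[-1, 0, 3]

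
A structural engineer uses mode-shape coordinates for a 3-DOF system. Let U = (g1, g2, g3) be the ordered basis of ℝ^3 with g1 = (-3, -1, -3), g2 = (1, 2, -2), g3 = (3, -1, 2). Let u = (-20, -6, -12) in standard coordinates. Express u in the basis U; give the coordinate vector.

(4, -2, -2)

[u]_U is the unique c with M c = u, where M has columns g1, ..., g3.
Solving this 3x3 system gives c = (4, -2, -2).
Check: 4g1 - 2g2 - 2g3 = (-20, -6, -12).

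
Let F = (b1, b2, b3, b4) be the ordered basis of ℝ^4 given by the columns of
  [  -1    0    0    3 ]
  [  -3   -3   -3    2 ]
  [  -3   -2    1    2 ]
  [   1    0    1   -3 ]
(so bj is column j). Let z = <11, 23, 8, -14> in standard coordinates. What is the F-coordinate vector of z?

[z]_F is the unique c with M c = z, where M has columns b1, ..., b4.
Row-reducing the augmented matrix [M | z] gives c = (1, -3, -3, 4).
Check: b1 - 3b2 - 3b3 + 4b4 = <11, 23, 8, -14>.

<1, -3, -3, 4>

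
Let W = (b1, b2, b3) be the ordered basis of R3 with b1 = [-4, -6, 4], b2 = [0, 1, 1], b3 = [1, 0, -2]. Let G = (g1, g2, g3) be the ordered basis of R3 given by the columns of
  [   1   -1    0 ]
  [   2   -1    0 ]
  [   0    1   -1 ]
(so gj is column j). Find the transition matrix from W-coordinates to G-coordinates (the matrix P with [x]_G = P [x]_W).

[[-2, 1, -1], [2, 1, -2], [-2, 0, 0]]

Column j of P is [bj]_G, since P maps W-coordinates to G-coordinates.
Expressing b1 in G: b1 = -2g1 + 2g2 - 2g3, so column 1 of P is [-2, 2, -2].
Doing the same for each bj gives P = [[-2, 1, -1], [2, 1, -2], [-2, 0, 0]].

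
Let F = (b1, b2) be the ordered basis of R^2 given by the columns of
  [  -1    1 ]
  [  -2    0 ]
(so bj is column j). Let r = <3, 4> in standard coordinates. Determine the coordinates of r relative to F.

[r]_F is the unique c with M c = r, where M has columns b1, b2.
System: -c_1 + c_2 = 3, -2c_1 + 0c_2 = 4; solving gives c_1 = -2, c_2 = 1.
Check: -2b1 + b2 = <3, 4>.

<-2, 1>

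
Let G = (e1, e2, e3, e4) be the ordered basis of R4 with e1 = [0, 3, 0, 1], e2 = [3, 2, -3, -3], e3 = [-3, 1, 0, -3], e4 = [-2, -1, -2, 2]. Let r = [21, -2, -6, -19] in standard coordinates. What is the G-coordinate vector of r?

[r]_G is the unique c with M c = r, where M has columns e1, ..., e4.
Gaussian elimination on [M | r] yields c = (-4, 4, -1, -3).
Check: -4e1 + 4e2 - e3 - 3e4 = [21, -2, -6, -19].

[-4, 4, -1, -3]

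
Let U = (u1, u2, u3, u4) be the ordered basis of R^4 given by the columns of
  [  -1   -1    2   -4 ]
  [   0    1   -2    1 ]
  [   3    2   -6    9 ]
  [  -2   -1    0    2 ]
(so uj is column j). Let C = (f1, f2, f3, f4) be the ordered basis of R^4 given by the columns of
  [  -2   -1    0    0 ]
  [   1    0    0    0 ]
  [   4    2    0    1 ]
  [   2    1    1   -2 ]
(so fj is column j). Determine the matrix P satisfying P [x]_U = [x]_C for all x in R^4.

[[0, 1, -2, 1], [1, -1, 2, 2], [-1, -2, -2, 0], [1, 0, -2, 1]]

Take x = uj: its U-coordinates are the j-th standard unit vector, so P e_j — column j of P — equals [uj]_C.
u1 = 0·f1 + f2 - f3 + f4, giving column 1 = <0, 1, -1, 1>; repeating for each j gives P = [[0, 1, -2, 1], [1, -1, 2, 2], [-1, -2, -2, 0], [1, 0, -2, 1]].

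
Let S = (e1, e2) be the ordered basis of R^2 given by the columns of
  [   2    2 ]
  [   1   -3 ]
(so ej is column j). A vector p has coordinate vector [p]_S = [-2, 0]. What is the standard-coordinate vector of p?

[-4, -2]

The coordinates say p = -2e1 + 0·e2; adding the scaled basis vectors gives [-4, -2].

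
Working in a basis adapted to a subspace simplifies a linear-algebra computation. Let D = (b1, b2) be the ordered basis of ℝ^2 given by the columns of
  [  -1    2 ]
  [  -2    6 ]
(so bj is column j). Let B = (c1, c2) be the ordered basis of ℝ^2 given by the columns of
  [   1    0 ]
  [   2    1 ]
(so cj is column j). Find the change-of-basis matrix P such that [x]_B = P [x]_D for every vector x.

Column j of P is [bj]_B, since P maps D-coordinates to B-coordinates.
Expressing b1 in B: b1 = -c1 + 0·c2, so column 1 of P is (-1, 0).
Doing the same for each bj gives P = [[-1, 2], [0, 2]].

[[-1, 2], [0, 2]]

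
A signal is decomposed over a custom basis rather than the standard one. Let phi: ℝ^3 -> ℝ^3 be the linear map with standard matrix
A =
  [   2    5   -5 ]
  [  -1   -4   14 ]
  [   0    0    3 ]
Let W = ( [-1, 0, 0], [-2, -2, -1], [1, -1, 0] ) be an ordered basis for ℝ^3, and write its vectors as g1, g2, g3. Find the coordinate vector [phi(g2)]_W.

Column 2 of [phi]_W is the W-coordinate vector of phi(g2).
In standard coordinates phi(g2) = A g2 = [-9, -4, -3].
Converting to W: [-9, -4, -3] = g1 + 3g2 - 2g3, so the coordinate vector is [1, 3, -2].

[1, 3, -2]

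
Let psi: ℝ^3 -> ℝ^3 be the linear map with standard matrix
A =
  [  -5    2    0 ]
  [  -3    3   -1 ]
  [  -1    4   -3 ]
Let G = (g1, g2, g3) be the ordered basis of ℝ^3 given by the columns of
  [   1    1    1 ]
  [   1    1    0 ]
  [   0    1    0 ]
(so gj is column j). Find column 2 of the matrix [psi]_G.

Compute psi(g2) = A g2 = <-3, -1, 0> in standard coordinates.
Then write this in G-coordinates: solve for y in y_1 g1 + ... + y_3 g3 = <-3, -1, 0>.
This gives y = <-1, 0, -2>, which is column 2 of [psi]_G.

<-1, 0, -2>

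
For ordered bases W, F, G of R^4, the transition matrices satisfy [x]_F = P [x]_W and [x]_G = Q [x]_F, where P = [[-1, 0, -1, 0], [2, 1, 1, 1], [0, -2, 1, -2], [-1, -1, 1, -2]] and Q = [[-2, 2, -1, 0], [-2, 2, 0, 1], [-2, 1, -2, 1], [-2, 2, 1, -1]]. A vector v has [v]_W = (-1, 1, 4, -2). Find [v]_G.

Composing the changes, [v]_G = Q P [v]_W.
Q P = [[6, 4, 3, 4], [5, 1, 5, 0], [3, 4, 2, 3], [7, 1, 4, 2]]; applying this to (-1, 1, 4, -2) gives (2, 16, 3, 6).

(2, 16, 3, 6)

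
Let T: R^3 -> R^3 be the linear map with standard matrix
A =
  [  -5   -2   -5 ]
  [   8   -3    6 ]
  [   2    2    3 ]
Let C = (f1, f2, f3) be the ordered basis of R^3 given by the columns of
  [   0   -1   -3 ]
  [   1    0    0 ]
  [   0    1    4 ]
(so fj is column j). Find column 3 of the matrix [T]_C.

Column 3 of [T]_C is the C-coordinate vector of T(f3).
In standard coordinates T(f3) = A f3 = [-5, 0, 6].
Converting to C: [-5, 0, 6] = 0·f1 + 2f2 + f3, so the coordinate vector is [0, 2, 1].

[0, 2, 1]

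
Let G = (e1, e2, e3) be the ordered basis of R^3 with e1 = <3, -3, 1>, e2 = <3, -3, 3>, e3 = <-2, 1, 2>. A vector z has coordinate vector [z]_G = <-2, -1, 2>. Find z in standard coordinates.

<-13, 11, -1>

z = M [z]_G, where M has columns e1, ..., e3.
Carrying out the matrix-vector product, z = <-13, 11, -1>.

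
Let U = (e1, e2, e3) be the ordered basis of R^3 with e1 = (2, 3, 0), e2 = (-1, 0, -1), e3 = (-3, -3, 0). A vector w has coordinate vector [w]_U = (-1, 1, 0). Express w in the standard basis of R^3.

By definition w = -e1 + e2 + 0·e3.
Summing componentwise gives (-3, -3, -1).

(-3, -3, -1)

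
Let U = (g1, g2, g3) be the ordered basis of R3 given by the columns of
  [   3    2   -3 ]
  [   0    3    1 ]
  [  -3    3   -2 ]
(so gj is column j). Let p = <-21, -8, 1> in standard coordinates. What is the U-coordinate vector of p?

<-4, -3, 1>

[p]_U is the unique c with M c = p, where M has columns g1, ..., g3.
Row-reducing the augmented matrix [M | p] gives c = (-4, -3, 1).
Check: -4g1 - 3g2 + g3 = <-21, -8, 1>.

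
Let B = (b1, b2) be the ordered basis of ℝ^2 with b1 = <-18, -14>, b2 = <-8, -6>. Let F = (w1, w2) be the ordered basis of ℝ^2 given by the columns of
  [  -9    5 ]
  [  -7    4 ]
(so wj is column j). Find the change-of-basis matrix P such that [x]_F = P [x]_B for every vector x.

[[2, 2], [0, 2]]

Let M have columns bj and N have columns wj. Then for every x, N [x]_F = x = M [x]_B, so P = N^(-1) M.
Since det N = -1, N^(-1) has integer entries; multiplying gives P = [[2, 2], [0, 2]].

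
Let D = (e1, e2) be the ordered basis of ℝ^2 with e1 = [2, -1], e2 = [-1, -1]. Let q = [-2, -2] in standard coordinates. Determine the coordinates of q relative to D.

Write q = c_1 e1 + c_2 e2 and solve for the c_i.
System: 2c_1 - c_2 = -2, -c_1 - c_2 = -2; solving gives c_1 = 0, c_2 = 2.
Check: 0·e1 + 2e2 = [-2, -2].

[0, 2]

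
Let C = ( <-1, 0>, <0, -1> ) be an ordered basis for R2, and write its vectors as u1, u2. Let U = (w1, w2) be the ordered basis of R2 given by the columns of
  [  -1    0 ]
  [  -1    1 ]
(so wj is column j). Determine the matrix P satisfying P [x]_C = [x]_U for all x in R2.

[[1, 0], [1, -1]]

Take x = uj: its C-coordinates are the j-th standard unit vector, so P e_j — column j of P — equals [uj]_U.
u1 = w1 + w2, giving column 1 = <1, 1>; repeating for each j gives P = [[1, 0], [1, -1]].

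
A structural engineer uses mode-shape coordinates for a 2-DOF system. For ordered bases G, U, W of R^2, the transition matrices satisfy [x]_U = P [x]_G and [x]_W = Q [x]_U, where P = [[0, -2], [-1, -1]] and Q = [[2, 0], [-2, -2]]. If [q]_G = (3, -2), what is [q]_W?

Composing the changes, [q]_W = Q P [q]_G.
Q P = [[0, -4], [2, 6]]; applying this to (3, -2) gives (8, -6).

(8, -6)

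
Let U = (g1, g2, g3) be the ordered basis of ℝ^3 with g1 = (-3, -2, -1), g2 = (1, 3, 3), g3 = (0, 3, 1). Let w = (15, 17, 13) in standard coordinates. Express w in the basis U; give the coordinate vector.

(-4, 3, 0)

[w]_U is the unique c with M c = w, where M has columns g1, ..., g3.
Solving this 3x3 system gives c = (-4, 3, 0).
Check: -4g1 + 3g2 + 0·g3 = (15, 17, 13).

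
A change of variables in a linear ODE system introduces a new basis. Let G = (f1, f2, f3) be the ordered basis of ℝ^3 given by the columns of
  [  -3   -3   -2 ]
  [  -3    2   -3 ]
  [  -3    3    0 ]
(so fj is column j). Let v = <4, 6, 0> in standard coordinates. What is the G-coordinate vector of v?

<0, 0, -2>

Write v = c_1 f1 + ... + c_3 f3 and solve for the c_i.
Solving this 3x3 system gives c = (0, 0, -2).
Check: 0·f1 + 0·f2 - 2f3 = <4, 6, 0>.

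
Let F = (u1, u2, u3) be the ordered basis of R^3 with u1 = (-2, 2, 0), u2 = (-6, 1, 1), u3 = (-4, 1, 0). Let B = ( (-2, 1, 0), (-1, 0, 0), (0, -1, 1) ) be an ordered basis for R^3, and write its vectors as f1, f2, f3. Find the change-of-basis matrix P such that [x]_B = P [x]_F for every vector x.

Take x = uj: its F-coordinates are the j-th standard unit vector, so P e_j — column j of P — equals [uj]_B.
u1 = 2f1 - 2f2 + 0·f3, giving column 1 = (2, -2, 0); repeating for each j gives P = [[2, 2, 1], [-2, 2, 2], [0, 1, 0]].

[[2, 2, 1], [-2, 2, 2], [0, 1, 0]]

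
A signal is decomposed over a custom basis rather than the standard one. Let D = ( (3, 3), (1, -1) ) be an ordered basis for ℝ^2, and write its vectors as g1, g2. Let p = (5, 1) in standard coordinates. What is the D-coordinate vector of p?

We seek scalars with c_1 g1 + c_2 g2 = p; equivalently solve M c = p where the columns of M are g1, g2.
System: 3c_1 + c_2 = 5, 3c_1 - c_2 = 1; solving gives c_1 = 1, c_2 = 2.
Check: g1 + 2g2 = (5, 1).

(1, 2)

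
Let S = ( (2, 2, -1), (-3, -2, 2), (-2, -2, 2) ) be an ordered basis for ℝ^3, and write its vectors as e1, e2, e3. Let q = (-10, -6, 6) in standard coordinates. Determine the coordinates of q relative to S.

(0, 4, -1)

We seek scalars with c_1 e1 + ... + c_3 e3 = q; equivalently solve M c = q where the columns of M are e1, ..., e3.
Gaussian elimination on [M | q] yields c = (0, 4, -1).
Check: 0·e1 + 4e2 - e3 = (-10, -6, 6).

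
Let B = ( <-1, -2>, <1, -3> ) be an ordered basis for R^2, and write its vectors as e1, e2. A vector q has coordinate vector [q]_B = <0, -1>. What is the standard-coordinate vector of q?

<-1, 3>

The coordinates say q = 0·e1 - e2; adding the scaled basis vectors gives <-1, 3>.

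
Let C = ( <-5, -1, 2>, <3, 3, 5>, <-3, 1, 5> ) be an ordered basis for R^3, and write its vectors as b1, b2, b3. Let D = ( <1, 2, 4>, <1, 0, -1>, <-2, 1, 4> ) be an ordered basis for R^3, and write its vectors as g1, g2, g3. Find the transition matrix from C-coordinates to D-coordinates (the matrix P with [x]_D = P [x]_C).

Take x = bj: its C-coordinates are the j-th standard unit vector, so P e_j — column j of P — equals [bj]_D.
b1 = -g1 - 2g2 + g3, giving column 1 = <-1, -2, 1>; repeating for each j gives P = [[-1, 2, 0], [-2, -1, -1], [1, -1, 1]].

[[-1, 2, 0], [-2, -1, -1], [1, -1, 1]]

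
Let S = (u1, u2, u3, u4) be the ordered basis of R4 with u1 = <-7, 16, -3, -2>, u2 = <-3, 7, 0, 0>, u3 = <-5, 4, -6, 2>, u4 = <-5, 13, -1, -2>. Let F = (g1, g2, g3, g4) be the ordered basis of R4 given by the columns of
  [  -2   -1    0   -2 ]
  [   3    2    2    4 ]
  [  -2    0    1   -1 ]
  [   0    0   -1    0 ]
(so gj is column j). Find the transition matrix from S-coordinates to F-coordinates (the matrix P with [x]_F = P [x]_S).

[[2, -1, 2, 1], [1, 1, 1, 1], [2, 0, -2, 2], [1, 2, 0, 1]]

Let M have columns uj and N have columns gj. Then for every x, N [x]_F = x = M [x]_S, so P = N^(-1) M.
Since det N = 1, N^(-1) has integer entries; multiplying gives P = [[2, -1, 2, 1], [1, 1, 1, 1], [2, 0, -2, 2], [1, 2, 0, 1]].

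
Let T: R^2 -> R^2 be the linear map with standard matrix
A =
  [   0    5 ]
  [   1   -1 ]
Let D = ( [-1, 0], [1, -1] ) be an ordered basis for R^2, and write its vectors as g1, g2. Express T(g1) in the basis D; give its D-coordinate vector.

[1, 1]

Column 1 of [T]_D is the D-coordinate vector of T(g1).
In standard coordinates T(g1) = A g1 = [0, -1].
Converting to D: [0, -1] = g1 + g2, so the coordinate vector is [1, 1].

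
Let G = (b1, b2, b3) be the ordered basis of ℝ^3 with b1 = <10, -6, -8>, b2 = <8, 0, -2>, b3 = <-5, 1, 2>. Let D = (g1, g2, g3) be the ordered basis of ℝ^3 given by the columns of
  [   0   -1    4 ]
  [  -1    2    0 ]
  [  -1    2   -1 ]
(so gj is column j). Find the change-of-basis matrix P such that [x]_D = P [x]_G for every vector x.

[[2, 0, 1], [-2, 0, 1], [2, 2, -1]]

Let M have columns bj and N have columns gj. Then for every x, N [x]_D = x = M [x]_G, so P = N^(-1) M.
Since det N = 1, N^(-1) has integer entries; multiplying gives P = [[2, 0, 1], [-2, 0, 1], [2, 2, -1]].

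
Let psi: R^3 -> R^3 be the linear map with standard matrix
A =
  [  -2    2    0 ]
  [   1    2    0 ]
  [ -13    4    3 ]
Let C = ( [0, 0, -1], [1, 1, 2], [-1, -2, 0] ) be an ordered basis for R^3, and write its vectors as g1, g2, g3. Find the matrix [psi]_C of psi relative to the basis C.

Let P have columns g1, ..., g3. Then [psi]_C = P^(-1) A P.
Here det P = 1, so P^(-1) is integer; computing A P first and then P^(-1)(A P) gives [[3, -3, -3], [0, -3, 1], [0, -3, 3]].

[[3, -3, -3], [0, -3, 1], [0, -3, 3]]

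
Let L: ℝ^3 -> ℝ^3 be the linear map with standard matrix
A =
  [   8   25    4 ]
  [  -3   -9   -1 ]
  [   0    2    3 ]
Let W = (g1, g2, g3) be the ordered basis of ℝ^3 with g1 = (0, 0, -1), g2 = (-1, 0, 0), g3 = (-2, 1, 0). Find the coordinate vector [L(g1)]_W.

Column 1 of [L]_W is the W-coordinate vector of L(g1).
In standard coordinates L(g1) = A g1 = (-4, 1, -3).
Converting to W: (-4, 1, -3) = 3g1 + 2g2 + g3, so the coordinate vector is (3, 2, 1).

(3, 2, 1)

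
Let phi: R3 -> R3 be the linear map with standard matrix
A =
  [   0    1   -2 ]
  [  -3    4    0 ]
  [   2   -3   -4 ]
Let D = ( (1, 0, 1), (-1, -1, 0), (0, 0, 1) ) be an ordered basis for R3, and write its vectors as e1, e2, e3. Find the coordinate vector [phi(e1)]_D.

Column 1 of [phi]_D is the D-coordinate vector of phi(e1).
In standard coordinates phi(e1) = A e1 = (-2, -3, -2).
Converting to D: (-2, -3, -2) = e1 + 3e2 - 3e3, so the coordinate vector is (1, 3, -3).

(1, 3, -3)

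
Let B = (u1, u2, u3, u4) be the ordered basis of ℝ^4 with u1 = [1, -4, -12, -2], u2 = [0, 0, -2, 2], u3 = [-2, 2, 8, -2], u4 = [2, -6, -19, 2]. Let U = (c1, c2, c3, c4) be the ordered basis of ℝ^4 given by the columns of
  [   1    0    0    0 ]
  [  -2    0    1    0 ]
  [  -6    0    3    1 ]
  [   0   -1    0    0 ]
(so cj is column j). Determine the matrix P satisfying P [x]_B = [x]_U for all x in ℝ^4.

Let M have columns uj and N have columns cj. Then for every x, N [x]_U = x = M [x]_B, so P = N^(-1) M.
Since det N = -1, N^(-1) has integer entries; multiplying gives P = [[1, 0, -2, 2], [2, -2, 2, -2], [-2, 0, -2, -2], [0, -2, 2, -1]].

[[1, 0, -2, 2], [2, -2, 2, -2], [-2, 0, -2, -2], [0, -2, 2, -1]]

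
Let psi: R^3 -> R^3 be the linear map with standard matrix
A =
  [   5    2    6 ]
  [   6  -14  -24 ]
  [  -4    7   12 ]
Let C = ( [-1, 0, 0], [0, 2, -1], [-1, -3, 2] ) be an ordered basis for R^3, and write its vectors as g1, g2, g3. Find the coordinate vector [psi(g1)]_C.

Column 1 of [psi]_C is the C-coordinate vector of psi(g1).
In standard coordinates psi(g1) = A g1 = [-5, -6, 4].
Converting to C: [-5, -6, 4] = 3g1 + 0·g2 + 2g3, so the coordinate vector is [3, 0, 2].

[3, 0, 2]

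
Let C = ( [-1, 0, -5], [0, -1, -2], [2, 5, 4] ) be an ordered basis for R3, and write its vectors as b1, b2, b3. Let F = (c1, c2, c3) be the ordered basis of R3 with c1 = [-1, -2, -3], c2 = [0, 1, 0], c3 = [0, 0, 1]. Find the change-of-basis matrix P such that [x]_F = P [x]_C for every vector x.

[[1, 0, -2], [2, -1, 1], [-2, -2, -2]]

Column j of P is [bj]_F, since P maps C-coordinates to F-coordinates.
Expressing b1 in F: b1 = c1 + 2c2 - 2c3, so column 1 of P is [1, 2, -2].
Doing the same for each bj gives P = [[1, 0, -2], [2, -1, 1], [-2, -2, -2]].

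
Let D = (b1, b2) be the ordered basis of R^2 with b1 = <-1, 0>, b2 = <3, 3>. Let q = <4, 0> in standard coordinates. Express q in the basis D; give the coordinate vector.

<-4, 0>

[q]_D is the unique c with M c = q, where M has columns b1, b2.
System: -c_1 + 3c_2 = 4, 0c_1 + 3c_2 = 0; solving gives c_1 = -4, c_2 = 0.
Check: -4b1 + 0·b2 = <4, 0>.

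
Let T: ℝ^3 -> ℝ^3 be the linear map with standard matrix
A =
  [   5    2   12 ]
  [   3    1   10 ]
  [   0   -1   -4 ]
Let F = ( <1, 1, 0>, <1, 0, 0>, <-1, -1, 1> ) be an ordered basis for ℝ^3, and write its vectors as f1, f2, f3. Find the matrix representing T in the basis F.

With P the matrix whose columns are f1, ..., f3, [T]_F = P^(-1) A P.
Column by column: T(f1) = A f1 = <7, 4, -1>; its F-coordinates <3, 3, -1> give column 1.
Continuing for each basis vector yields [T]_F = [[3, 3, 3], [3, 2, -1], [-1, 0, -3]].

[[3, 3, 3], [3, 2, -1], [-1, 0, -3]]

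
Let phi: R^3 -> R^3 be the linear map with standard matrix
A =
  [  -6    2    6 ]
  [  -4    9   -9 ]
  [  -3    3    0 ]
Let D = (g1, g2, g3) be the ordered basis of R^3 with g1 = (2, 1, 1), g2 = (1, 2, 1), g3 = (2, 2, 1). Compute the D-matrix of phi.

[[2, 1, -1], [-2, 2, 2], [-3, 0, -1]]

Let P have columns g1, ..., g3. Then [phi]_D = P^(-1) A P.
Here det P = -1, so P^(-1) is integer; computing A P first and then P^(-1)(A P) gives [[2, 1, -1], [-2, 2, 2], [-3, 0, -1]].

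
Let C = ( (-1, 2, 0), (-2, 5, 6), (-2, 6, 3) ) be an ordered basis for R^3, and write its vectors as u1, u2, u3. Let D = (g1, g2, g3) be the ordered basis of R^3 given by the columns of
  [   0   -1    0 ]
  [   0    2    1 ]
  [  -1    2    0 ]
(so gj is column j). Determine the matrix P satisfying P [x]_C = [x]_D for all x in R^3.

Column j of P is [uj]_D, since P maps C-coordinates to D-coordinates.
Expressing u1 in D: u1 = 2g1 + g2 + 0·g3, so column 1 of P is (2, 1, 0).
Doing the same for each uj gives P = [[2, -2, 1], [1, 2, 2], [0, 1, 2]].

[[2, -2, 1], [1, 2, 2], [0, 1, 2]]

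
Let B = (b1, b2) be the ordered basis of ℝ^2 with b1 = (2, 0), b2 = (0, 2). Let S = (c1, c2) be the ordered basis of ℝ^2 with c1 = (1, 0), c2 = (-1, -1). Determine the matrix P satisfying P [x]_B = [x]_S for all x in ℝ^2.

[[2, -2], [0, -2]]

Take x = bj: its B-coordinates are the j-th standard unit vector, so P e_j — column j of P — equals [bj]_S.
b1 = 2c1 + 0·c2, giving column 1 = (2, 0); repeating for each j gives P = [[2, -2], [0, -2]].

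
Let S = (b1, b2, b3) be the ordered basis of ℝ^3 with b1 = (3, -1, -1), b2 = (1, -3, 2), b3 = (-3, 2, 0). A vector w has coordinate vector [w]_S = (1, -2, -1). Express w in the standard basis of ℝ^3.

The coordinates say w = b1 - 2b2 - b3; adding the scaled basis vectors gives (4, 3, -5).

(4, 3, -5)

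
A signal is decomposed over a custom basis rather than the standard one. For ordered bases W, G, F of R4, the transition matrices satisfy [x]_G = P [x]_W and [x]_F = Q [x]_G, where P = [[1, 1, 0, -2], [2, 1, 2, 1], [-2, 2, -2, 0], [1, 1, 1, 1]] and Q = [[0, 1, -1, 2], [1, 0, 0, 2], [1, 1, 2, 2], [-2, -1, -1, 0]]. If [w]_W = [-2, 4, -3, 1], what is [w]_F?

[-23, 0, 31, -13]

First [w]_G = P [w]_W = [0, -5, 18, 0].
Then [w]_F = Q [w]_G = [-23, 0, 31, -13].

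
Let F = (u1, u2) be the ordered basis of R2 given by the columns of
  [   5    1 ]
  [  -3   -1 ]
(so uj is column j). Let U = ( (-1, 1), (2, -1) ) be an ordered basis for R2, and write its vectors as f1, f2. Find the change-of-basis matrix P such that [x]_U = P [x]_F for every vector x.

[[-1, -1], [2, 0]]

Column j of P is [uj]_U, since P maps F-coordinates to U-coordinates.
Expressing u1 in U: u1 = -f1 + 2f2, so column 1 of P is (-1, 2).
Doing the same for each uj gives P = [[-1, -1], [2, 0]].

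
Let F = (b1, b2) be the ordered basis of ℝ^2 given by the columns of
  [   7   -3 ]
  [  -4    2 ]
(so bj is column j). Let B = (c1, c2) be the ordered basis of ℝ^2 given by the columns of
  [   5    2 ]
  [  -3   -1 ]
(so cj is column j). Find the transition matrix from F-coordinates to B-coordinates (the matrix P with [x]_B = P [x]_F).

Column j of P is [bj]_B, since P maps F-coordinates to B-coordinates.
Expressing b1 in B: b1 = c1 + c2, so column 1 of P is <1, 1>.
Doing the same for each bj gives P = [[1, -1], [1, 1]].

[[1, -1], [1, 1]]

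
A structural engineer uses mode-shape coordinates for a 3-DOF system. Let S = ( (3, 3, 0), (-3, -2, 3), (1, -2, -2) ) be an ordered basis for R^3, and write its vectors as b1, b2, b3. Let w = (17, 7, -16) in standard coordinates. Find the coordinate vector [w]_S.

Write w = c_1 b1 + ... + c_3 b3 and solve for the c_i.
Gaussian elimination on [M | w] yields c = (1, -4, 2).
Check: b1 - 4b2 + 2b3 = (17, 7, -16).

(1, -4, 2)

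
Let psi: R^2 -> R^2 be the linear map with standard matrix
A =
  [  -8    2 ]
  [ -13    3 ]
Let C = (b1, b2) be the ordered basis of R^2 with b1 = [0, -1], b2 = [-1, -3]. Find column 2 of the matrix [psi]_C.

[2, -2]

Column 2 of [psi]_C is the C-coordinate vector of psi(b2).
In standard coordinates psi(b2) = A b2 = [2, 4].
Converting to C: [2, 4] = 2b1 - 2b2, so the coordinate vector is [2, -2].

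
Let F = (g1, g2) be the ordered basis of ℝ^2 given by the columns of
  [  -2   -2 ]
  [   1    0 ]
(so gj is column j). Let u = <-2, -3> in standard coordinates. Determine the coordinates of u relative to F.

<-3, 4>

[u]_F is the unique c with M c = u, where M has columns g1, g2.
System: -2c_1 - 2c_2 = -2, c_1 + 0c_2 = -3; solving gives c_1 = -3, c_2 = 4.
Check: -3g1 + 4g2 = <-2, -3>.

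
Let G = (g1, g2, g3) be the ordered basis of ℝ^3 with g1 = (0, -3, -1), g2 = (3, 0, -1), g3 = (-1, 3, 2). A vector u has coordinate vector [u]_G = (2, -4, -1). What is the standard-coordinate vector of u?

By definition u = 2g1 - 4g2 - g3.
Summing componentwise gives (-11, -9, 0).

(-11, -9, 0)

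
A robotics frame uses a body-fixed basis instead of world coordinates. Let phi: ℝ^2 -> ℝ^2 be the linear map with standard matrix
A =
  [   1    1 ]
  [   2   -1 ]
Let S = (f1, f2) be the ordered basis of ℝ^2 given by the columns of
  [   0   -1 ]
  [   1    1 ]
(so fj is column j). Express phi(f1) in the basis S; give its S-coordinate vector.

Column 1 of [phi]_S is the S-coordinate vector of phi(f1).
In standard coordinates phi(f1) = A f1 = <1, -1>.
Converting to S: <1, -1> = 0·f1 - f2, so the coordinate vector is <0, -1>.

<0, -1>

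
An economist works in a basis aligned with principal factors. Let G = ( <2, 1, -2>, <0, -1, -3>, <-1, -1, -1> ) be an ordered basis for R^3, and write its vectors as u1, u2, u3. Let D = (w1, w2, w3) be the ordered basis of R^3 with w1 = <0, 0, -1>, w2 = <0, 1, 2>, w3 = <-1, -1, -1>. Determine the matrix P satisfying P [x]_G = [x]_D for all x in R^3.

[[2, 1, 0], [-1, -1, 0], [-2, 0, 1]]

Let M have columns uj and N have columns wj. Then for every x, N [x]_D = x = M [x]_G, so P = N^(-1) M.
Since det N = -1, N^(-1) has integer entries; multiplying gives P = [[2, 1, 0], [-1, -1, 0], [-2, 0, 1]].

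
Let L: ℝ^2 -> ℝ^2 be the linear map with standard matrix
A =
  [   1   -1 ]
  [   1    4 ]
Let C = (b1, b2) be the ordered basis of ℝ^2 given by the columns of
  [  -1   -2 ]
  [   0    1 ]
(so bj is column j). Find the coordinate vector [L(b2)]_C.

<-1, 2>

Compute L(b2) = A b2 = <-3, 2> in standard coordinates.
Then write this in C-coordinates: solve for y in y_1 b1 + y_2 b2 = <-3, 2>.
This gives y = <-1, 2>, which is column 2 of [L]_C.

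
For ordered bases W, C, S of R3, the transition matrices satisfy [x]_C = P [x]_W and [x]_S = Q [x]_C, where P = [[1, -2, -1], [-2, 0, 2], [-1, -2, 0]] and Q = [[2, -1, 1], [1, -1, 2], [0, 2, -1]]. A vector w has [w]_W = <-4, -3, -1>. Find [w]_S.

<10, 17, 2>

Apply P to get C-coordinates <3, 6, 10>, then Q to get S-coordinates.
The result is [w]_S = <10, 17, 2>.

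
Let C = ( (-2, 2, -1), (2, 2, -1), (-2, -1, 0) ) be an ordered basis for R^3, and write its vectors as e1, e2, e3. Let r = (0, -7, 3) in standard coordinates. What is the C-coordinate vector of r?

Write r = c_1 e1 + ... + c_3 e3 and solve for the c_i.
Row-reducing the augmented matrix [M | r] gives c = (-2, -1, 1).
Check: -2e1 - e2 + e3 = (0, -7, 3).

(-2, -1, 1)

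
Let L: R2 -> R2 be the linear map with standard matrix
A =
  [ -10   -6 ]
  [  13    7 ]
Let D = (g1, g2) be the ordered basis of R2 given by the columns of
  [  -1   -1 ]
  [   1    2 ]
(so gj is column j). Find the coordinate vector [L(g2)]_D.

(3, -1)

Compute L(g2) = A g2 = (-2, 1) in standard coordinates.
Then write this in D-coordinates: solve for y in y_1 g1 + y_2 g2 = (-2, 1).
This gives y = (3, -1), which is column 2 of [L]_D.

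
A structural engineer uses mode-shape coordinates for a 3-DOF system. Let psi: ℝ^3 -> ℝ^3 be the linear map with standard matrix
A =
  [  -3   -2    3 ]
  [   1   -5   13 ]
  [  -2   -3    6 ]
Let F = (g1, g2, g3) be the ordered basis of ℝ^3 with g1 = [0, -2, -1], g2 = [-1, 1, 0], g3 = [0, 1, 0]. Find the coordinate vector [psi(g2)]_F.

Compute psi(g2) = A g2 = [1, -6, -1] in standard coordinates.
Then write this in F-coordinates: solve for y in y_1 g1 + ... + y_3 g3 = [1, -6, -1].
This gives y = [1, -1, -3], which is column 2 of [psi]_F.

[1, -1, -3]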